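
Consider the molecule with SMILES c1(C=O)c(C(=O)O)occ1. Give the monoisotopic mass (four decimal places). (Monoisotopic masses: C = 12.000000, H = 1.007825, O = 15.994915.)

Atom tally by fragment:
  furan ring core → C:4 H:4 O:1
  (− 2 ring H displaced by substituents)
  + CHO → C:1 H:1 O:1
  + COOH → C:1 H:1 O:2
Element totals:
  C: 6
  H: 4
  O: 4
Molecular formula: C6H4O4.
  M = 6(12.0) + 4(1.007825) + 4(15.994915)
    = 72.000000 + 4.031300 + 63.979660 = 140.010960

140.0110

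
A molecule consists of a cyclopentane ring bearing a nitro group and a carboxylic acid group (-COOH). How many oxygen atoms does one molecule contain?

4

Atom tally by fragment:
  cyclopentane ring core → C:5 H:10
  (− 2 ring H displaced by substituents)
  + NO2 → N:1 O:2
  + COOH → C:1 H:1 O:2
Element totals:
  C: 6
  H: 9
  N: 1
  O: 4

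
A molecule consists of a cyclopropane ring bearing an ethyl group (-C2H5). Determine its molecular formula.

Atom tally by fragment:
  cyclopropane ring core → C:3 H:6
  (− 1 ring H displaced by substituents)
  + C2H5 → C:2 H:5
Element totals:
  C: 5
  H: 10

C5H10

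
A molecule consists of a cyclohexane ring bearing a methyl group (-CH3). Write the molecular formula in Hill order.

C7H14

Atom tally by fragment:
  cyclohexane ring core → C:6 H:12
  (− 1 ring H displaced by substituents)
  + CH3 → C:1 H:3
Element totals:
  C: 7
  H: 14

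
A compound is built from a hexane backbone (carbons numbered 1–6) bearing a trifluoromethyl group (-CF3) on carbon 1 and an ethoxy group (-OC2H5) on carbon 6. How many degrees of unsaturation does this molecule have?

0

Atom tally by fragment:
  F3CCH2 → C:2 H:2 F:3
  CH2 → C:1 H:2
  CH2 → C:1 H:2
  CH2 → C:1 H:2
  CH2 → C:1 H:2
  CH2OC2H5 → C:3 H:7 O:1
Element totals:
  C: 9
  H: 17
  F: 3
  O: 1
Molecular formula: C9H17F3O.
DoU = (2C + 2 + N − H − X) / 2 = (2·9 + 2 + 0 − 17 − 3) / 2 = 0.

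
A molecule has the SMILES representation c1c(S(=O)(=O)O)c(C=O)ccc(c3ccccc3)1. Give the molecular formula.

C13H10O4S

Atom tally by fragment:
  benzene ring core → C:6 H:6
  (− 3 ring H displaced by substituents)
  + SO3H → S:1 O:3 H:1
  + CHO → C:1 H:1 O:1
  + C6H5 → C:6 H:5
Element totals:
  C: 13
  H: 10
  O: 4
  S: 1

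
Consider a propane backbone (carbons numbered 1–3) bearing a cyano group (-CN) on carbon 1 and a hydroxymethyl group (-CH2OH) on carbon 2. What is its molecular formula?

Atom tally by fragment:
  NCCH2 → C:2 H:2 N:1
  CH(CH2OH) → C:2 H:4 O:1
  CH3 → C:1 H:3
Element totals:
  C: 5
  H: 9
  N: 1
  O: 1

C5H9NO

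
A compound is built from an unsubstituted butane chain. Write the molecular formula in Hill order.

C4H10

Atom tally by fragment:
  CH3 → C:1 H:3
  CH2 → C:1 H:2
  CH2 → C:1 H:2
  CH3 → C:1 H:3
Element totals:
  C: 4
  H: 10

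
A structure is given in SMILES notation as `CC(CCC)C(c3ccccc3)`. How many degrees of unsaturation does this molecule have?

Atom tally by fragment:
  CH3 → C:1 H:3
  CH(CH2CH2CH3) → C:4 H:8
  CH2C6H5 → C:7 H:7
Element totals:
  C: 12
  H: 18
Molecular formula: C12H18.
DoU = (2C + 2 + N − H − X) / 2 = (2·12 + 2 + 0 − 18 − 0) / 2 = 4.

4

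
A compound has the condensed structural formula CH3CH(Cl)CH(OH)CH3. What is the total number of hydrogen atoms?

9

Element totals:
  C: 4
  H: 9
  Cl: 1
  O: 1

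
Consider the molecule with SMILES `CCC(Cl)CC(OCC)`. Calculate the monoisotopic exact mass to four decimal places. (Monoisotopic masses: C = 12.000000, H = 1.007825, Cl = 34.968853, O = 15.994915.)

150.0811

Atom tally by fragment:
  CH3 → C:1 H:3
  CH2 → C:1 H:2
  CH(Cl) → C:1 H:1 Cl:1
  CH2 → C:1 H:2
  CH2OC2H5 → C:3 H:7 O:1
Element totals:
  C: 7
  H: 15
  Cl: 1
  O: 1
Molecular formula: C7H15ClO.
  M = 7(12.0) + 15(1.007825) + 34.968853 + 15.994915
    = 84.000000 + 15.117375 + 34.968853 + 15.994915 = 150.081143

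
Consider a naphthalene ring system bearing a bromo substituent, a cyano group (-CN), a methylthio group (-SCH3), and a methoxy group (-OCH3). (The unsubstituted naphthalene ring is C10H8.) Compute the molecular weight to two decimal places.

Atom tally by fragment:
  naphthalene ring system core → C:10 H:8
  (− 4 ring H displaced by substituents)
  + Br → Br:1
  + CN → C:1 N:1
  + SCH3 → C:1 H:3 S:1
  + OCH3 → C:1 H:3 O:1
Element totals:
  C: 13
  H: 10
  Br: 1
  N: 1
  O: 1
  S: 1
Molecular formula: C13H10BrNOS.
  M = 13(12.011) + 10(1.008) + 79.904 + 14.007 + 15.999 + 32.06
    = 156.143 + 10.080 + 79.904 + 14.007 + 15.999 + 32.060 = 308.193

308.19 g/mol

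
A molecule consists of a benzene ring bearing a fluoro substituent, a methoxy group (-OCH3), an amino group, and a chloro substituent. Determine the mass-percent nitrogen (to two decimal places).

Atom tally by fragment:
  benzene ring core → C:6 H:6
  (− 4 ring H displaced by substituents)
  + F → F:1
  + OCH3 → C:1 H:3 O:1
  + NH2 → N:1 H:2
  + Cl → Cl:1
Element totals:
  C: 7
  H: 7
  Cl: 1
  F: 1
  N: 1
  O: 1
Molecular formula: C7H7ClFNO.
Molar mass = 175.587 g/mol.
Mass from N: 1 × 14.007 = 14.007 g/mol.
%N = 14.007 / 175.587 × 100 = 7.98%.

7.98%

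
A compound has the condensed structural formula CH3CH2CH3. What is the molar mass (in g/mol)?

44.10 g/mol

Atom tally by fragment:
  CH3 → C:1 H:3
  CH2 → C:1 H:2
  CH3 → C:1 H:3
Element totals:
  C: 3
  H: 8
Molecular formula: C3H8.
  M = 3(12.011) + 8(1.008)
    = 36.033 + 8.064 = 44.097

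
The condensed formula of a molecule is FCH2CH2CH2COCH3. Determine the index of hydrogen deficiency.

Element totals:
  C: 5
  H: 9
  F: 1
  O: 1
Molecular formula: C5H9FO.
DoU = (2C + 2 + N − H − X) / 2 = (2·5 + 2 + 0 − 9 − 1) / 2 = 1.

1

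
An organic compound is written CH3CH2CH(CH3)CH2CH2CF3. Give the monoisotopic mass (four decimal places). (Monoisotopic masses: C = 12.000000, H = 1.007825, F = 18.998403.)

154.0969

Atom tally by fragment:
  CH3 → C:1 H:3
  CH2 → C:1 H:2
  CH(CH3) → C:2 H:4
  CH2 → C:1 H:2
  CH2CF3 → C:2 H:2 F:3
Element totals:
  C: 7
  H: 13
  F: 3
Molecular formula: C7H13F3.
  M = 7(12.0) + 13(1.007825) + 3(18.998403)
    = 84.000000 + 13.101725 + 56.995209 = 154.096934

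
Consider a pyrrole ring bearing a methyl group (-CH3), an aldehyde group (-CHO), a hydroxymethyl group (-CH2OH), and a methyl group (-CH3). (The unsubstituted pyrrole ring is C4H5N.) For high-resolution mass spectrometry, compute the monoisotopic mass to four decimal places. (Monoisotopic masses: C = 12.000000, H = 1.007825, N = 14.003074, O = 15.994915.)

Atom tally by fragment:
  pyrrole ring core → C:4 H:5 N:1
  (− 4 ring H displaced by substituents)
  + CH3 → C:1 H:3
  + CHO → C:1 H:1 O:1
  + CH2OH → C:1 H:3 O:1
  + CH3 → C:1 H:3
Element totals:
  C: 8
  H: 11
  N: 1
  O: 2
Molecular formula: C8H11NO2.
  M = 8(12.0) + 11(1.007825) + 14.003074 + 2(15.994915)
    = 96.000000 + 11.086075 + 14.003074 + 31.989830 = 153.078979

153.0790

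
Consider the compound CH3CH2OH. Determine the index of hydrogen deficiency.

Element totals:
  C: 2
  H: 6
  O: 1
Molecular formula: C2H6O.
DoU = (2C + 2 + N − H − X) / 2 = (2·2 + 2 + 0 − 6 − 0) / 2 = 0.

0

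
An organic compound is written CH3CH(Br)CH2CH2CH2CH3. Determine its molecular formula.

Atom tally by fragment:
  CH3 → C:1 H:3
  CH(Br) → C:1 H:1 Br:1
  CH2 → C:1 H:2
  CH2 → C:1 H:2
  CH2 → C:1 H:2
  CH3 → C:1 H:3
Element totals:
  C: 6
  H: 13
  Br: 1

C6H13Br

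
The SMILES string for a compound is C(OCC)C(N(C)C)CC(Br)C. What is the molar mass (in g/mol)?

238.17 g/mol

Atom tally by fragment:
  C2H5OCH2 → C:3 H:7 O:1
  CH(N(CH3)2) → C:3 H:7 N:1
  CH2 → C:1 H:2
  CH(Br) → C:1 H:1 Br:1
  CH3 → C:1 H:3
Element totals:
  C: 9
  H: 20
  Br: 1
  N: 1
  O: 1
Molecular formula: C9H20BrNO.
  M = 9(12.011) + 20(1.008) + 79.904 + 14.007 + 15.999
    = 108.099 + 20.160 + 79.904 + 14.007 + 15.999 = 238.169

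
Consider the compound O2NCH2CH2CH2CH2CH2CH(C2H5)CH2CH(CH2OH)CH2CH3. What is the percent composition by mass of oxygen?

19.56%

Atom tally by fragment:
  O2NCH2 → C:1 H:2 N:1 O:2
  CH2 → C:1 H:2
  CH2 → C:1 H:2
  CH2 → C:1 H:2
  CH2 → C:1 H:2
  CH(C2H5) → C:3 H:6
  CH2 → C:1 H:2
  CH(CH2OH) → C:2 H:4 O:1
  CH2 → C:1 H:2
  CH3 → C:1 H:3
Element totals:
  C: 13
  H: 27
  N: 1
  O: 3
Molecular formula: C13H27NO3.
Molar mass = 245.363 g/mol.
Mass from O: 3 × 15.999 = 47.997 g/mol.
%O = 47.997 / 245.363 × 100 = 19.56%.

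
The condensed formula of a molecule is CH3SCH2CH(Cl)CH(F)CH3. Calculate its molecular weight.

156.64 g/mol

Atom tally by fragment:
  CH3SCH2 → C:2 H:5 S:1
  CH(Cl) → C:1 H:1 Cl:1
  CH(F) → C:1 H:1 F:1
  CH3 → C:1 H:3
Element totals:
  C: 5
  H: 10
  Cl: 1
  F: 1
  S: 1
Molecular formula: C5H10ClFS.
  M = 5(12.011) + 10(1.008) + 35.45 + 18.998 + 32.06
    = 60.055 + 10.080 + 35.450 + 18.998 + 32.060 = 156.643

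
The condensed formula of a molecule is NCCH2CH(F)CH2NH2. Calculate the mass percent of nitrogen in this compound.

27.43%

Atom tally by fragment:
  NCCH2 → C:2 H:2 N:1
  CH(F) → C:1 H:1 F:1
  CH2NH2 → C:1 H:4 N:1
Element totals:
  C: 4
  H: 7
  F: 1
  N: 2
Molecular formula: C4H7FN2.
Molar mass = 102.112 g/mol.
Mass from N: 2 × 14.007 = 28.014 g/mol.
%N = 28.014 / 102.112 × 100 = 27.43%.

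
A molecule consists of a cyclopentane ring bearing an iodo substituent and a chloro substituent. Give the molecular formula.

Atom tally by fragment:
  cyclopentane ring core → C:5 H:10
  (− 2 ring H displaced by substituents)
  + I → I:1
  + Cl → Cl:1
Element totals:
  C: 5
  H: 8
  Cl: 1
  I: 1

C5H8ClI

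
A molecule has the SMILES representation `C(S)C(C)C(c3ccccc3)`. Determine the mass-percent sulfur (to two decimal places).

19.28%

Atom tally by fragment:
  HSCH2 → C:1 H:3 S:1
  CH(CH3) → C:2 H:4
  CH2C6H5 → C:7 H:7
Element totals:
  C: 10
  H: 14
  S: 1
Molecular formula: C10H14S.
Molar mass = 166.282 g/mol.
Mass from S: 1 × 32.06 = 32.060 g/mol.
%S = 32.060 / 166.282 × 100 = 19.28%.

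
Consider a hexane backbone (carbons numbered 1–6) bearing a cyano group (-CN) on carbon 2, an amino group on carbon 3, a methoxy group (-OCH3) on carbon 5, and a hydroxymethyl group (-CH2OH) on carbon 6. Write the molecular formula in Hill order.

C9H18N2O2

Atom tally by fragment:
  CH3 → C:1 H:3
  CH(CN) → C:2 H:1 N:1
  CH(NH2) → C:1 H:3 N:1
  CH2 → C:1 H:2
  CH(OCH3) → C:2 H:4 O:1
  CH2CH2OH → C:2 H:5 O:1
Element totals:
  C: 9
  H: 18
  N: 2
  O: 2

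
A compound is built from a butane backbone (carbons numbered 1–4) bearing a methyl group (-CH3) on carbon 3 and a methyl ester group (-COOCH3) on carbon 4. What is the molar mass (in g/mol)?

130.19 g/mol

Atom tally by fragment:
  CH3 → C:1 H:3
  CH2 → C:1 H:2
  CH(CH3) → C:2 H:4
  CH2COOCH3 → C:3 H:5 O:2
Element totals:
  C: 7
  H: 14
  O: 2
Molecular formula: C7H14O2.
  M = 7(12.011) + 14(1.008) + 2(15.999)
    = 84.077 + 14.112 + 31.998 = 130.187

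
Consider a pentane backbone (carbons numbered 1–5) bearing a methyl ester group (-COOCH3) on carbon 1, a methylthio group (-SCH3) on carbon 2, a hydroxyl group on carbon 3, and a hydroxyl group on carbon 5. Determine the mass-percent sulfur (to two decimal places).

Atom tally by fragment:
  CH3OOCCH2 → C:3 H:5 O:2
  CH(SCH3) → C:2 H:4 S:1
  CH(OH) → C:1 H:2 O:1
  CH2 → C:1 H:2
  CH2OH → C:1 H:3 O:1
Element totals:
  C: 8
  H: 16
  O: 4
  S: 1
Molecular formula: C8H16O4S.
Molar mass = 208.272 g/mol.
Mass from S: 1 × 32.06 = 32.060 g/mol.
%S = 32.060 / 208.272 × 100 = 15.39%.

15.39%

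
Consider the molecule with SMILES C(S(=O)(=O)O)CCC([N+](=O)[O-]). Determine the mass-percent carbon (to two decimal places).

26.23%

Atom tally by fragment:
  HO3SCH2 → C:1 H:3 S:1 O:3
  CH2 → C:1 H:2
  CH2 → C:1 H:2
  CH2NO2 → C:1 H:2 N:1 O:2
Element totals:
  C: 4
  H: 9
  N: 1
  O: 5
  S: 1
Molecular formula: C4H9NO5S.
Molar mass = 183.178 g/mol.
Mass from C: 4 × 12.011 = 48.044 g/mol.
%C = 48.044 / 183.178 × 100 = 26.23%.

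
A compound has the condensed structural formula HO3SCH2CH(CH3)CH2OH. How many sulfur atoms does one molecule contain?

Atom tally by fragment:
  HO3SCH2 → C:1 H:3 S:1 O:3
  CH(CH3) → C:2 H:4
  CH2OH → C:1 H:3 O:1
Element totals:
  C: 4
  H: 10
  O: 4
  S: 1

1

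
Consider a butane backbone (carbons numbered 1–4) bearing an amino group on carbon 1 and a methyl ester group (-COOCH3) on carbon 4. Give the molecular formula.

C6H13NO2

Atom tally by fragment:
  H2NCH2 → C:1 H:4 N:1
  CH2 → C:1 H:2
  CH2 → C:1 H:2
  CH2COOCH3 → C:3 H:5 O:2
Element totals:
  C: 6
  H: 13
  N: 1
  O: 2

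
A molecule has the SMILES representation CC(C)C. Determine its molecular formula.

Atom tally by fragment:
  CH3 → C:1 H:3
  CH(CH3) → C:2 H:4
  CH3 → C:1 H:3
Element totals:
  C: 4
  H: 10

C4H10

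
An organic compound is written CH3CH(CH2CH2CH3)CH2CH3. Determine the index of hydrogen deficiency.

Element totals:
  C: 7
  H: 16
Molecular formula: C7H16.
DoU = (2C + 2 + N − H − X) / 2 = (2·7 + 2 + 0 − 16 − 0) / 2 = 0.

0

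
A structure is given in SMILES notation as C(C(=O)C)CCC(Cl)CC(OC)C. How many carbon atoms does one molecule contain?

Atom tally by fragment:
  CH3COCH2 → C:3 H:5 O:1
  CH2 → C:1 H:2
  CH2 → C:1 H:2
  CH(Cl) → C:1 H:1 Cl:1
  CH2 → C:1 H:2
  CH(OCH3) → C:2 H:4 O:1
  CH3 → C:1 H:3
Element totals:
  C: 10
  H: 19
  Cl: 1
  O: 2

10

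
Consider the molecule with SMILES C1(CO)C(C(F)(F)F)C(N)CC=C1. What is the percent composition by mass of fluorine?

Atom tally by fragment:
  cyclohexene ring core → C:6 H:10
  (− 3 ring H displaced by substituents)
  + CH2OH → C:1 H:3 O:1
  + CF3 → C:1 F:3
  + NH2 → N:1 H:2
Element totals:
  C: 8
  H: 12
  F: 3
  N: 1
  O: 1
Molecular formula: C8H12F3NO.
Molar mass = 195.184 g/mol.
Mass from F: 3 × 18.998 = 56.994 g/mol.
%F = 56.994 / 195.184 × 100 = 29.20%.

29.20%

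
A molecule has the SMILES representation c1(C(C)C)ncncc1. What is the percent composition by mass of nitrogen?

Atom tally by fragment:
  pyrimidine ring core → C:4 H:4 N:2
  (− 1 ring H displaced by substituents)
  + CH(CH3)2 → C:3 H:7
Element totals:
  C: 7
  H: 10
  N: 2
Molecular formula: C7H10N2.
Molar mass = 122.171 g/mol.
Mass from N: 2 × 14.007 = 28.014 g/mol.
%N = 28.014 / 122.171 × 100 = 22.93%.

22.93%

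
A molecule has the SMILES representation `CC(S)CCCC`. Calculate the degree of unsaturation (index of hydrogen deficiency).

Atom tally by fragment:
  CH3 → C:1 H:3
  CH(SH) → C:1 H:2 S:1
  CH2 → C:1 H:2
  CH2 → C:1 H:2
  CH2 → C:1 H:2
  CH3 → C:1 H:3
Element totals:
  C: 6
  H: 14
  S: 1
Molecular formula: C6H14S.
DoU = (2C + 2 + N − H − X) / 2 = (2·6 + 2 + 0 − 14 − 0) / 2 = 0.

0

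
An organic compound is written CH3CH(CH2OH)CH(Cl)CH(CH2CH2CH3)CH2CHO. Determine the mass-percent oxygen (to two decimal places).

15.48%

Atom tally by fragment:
  CH3 → C:1 H:3
  CH(CH2OH) → C:2 H:4 O:1
  CH(Cl) → C:1 H:1 Cl:1
  CH(CH2CH2CH3) → C:4 H:8
  CH2CHO → C:2 H:3 O:1
Element totals:
  C: 10
  H: 19
  Cl: 1
  O: 2
Molecular formula: C10H19ClO2.
Molar mass = 206.710 g/mol.
Mass from O: 2 × 15.999 = 31.998 g/mol.
%O = 31.998 / 206.710 × 100 = 15.48%.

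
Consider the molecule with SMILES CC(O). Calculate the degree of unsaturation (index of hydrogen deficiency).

Atom tally by fragment:
  CH3 → C:1 H:3
  CH2OH → C:1 H:3 O:1
Element totals:
  C: 2
  H: 6
  O: 1
Molecular formula: C2H6O.
DoU = (2C + 2 + N − H − X) / 2 = (2·2 + 2 + 0 − 6 − 0) / 2 = 0.

0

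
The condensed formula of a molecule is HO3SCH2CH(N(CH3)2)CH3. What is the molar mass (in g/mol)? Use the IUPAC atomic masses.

167.22 g/mol

Atom tally by fragment:
  HO3SCH2 → C:1 H:3 S:1 O:3
  CH(N(CH3)2) → C:3 H:7 N:1
  CH3 → C:1 H:3
Element totals:
  C: 5
  H: 13
  N: 1
  O: 3
  S: 1
Molecular formula: C5H13NO3S.
  M = 5(12.011) + 13(1.008) + 14.007 + 3(15.999) + 32.06
    = 60.055 + 13.104 + 14.007 + 47.997 + 32.060 = 167.223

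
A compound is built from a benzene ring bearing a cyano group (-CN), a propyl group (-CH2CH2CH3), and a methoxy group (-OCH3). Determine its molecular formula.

Atom tally by fragment:
  benzene ring core → C:6 H:6
  (− 3 ring H displaced by substituents)
  + CN → C:1 N:1
  + CH2CH2CH3 → C:3 H:7
  + OCH3 → C:1 H:3 O:1
Element totals:
  C: 11
  H: 13
  N: 1
  O: 1

C11H13NO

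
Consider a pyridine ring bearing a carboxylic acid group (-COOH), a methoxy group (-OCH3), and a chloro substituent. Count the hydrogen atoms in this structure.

6

Atom tally by fragment:
  pyridine ring core → C:5 H:5 N:1
  (− 3 ring H displaced by substituents)
  + COOH → C:1 H:1 O:2
  + OCH3 → C:1 H:3 O:1
  + Cl → Cl:1
Element totals:
  C: 7
  H: 6
  Cl: 1
  N: 1
  O: 3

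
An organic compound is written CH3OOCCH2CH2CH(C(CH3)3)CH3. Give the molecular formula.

Element totals:
  C: 10
  H: 20
  O: 2

C10H20O2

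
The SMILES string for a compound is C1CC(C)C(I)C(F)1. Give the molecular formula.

Atom tally by fragment:
  cyclopentane ring core → C:5 H:10
  (− 3 ring H displaced by substituents)
  + CH3 → C:1 H:3
  + I → I:1
  + F → F:1
Element totals:
  C: 6
  H: 10
  F: 1
  I: 1

C6H10FI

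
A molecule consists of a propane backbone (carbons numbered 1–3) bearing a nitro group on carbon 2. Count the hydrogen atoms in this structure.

Atom tally by fragment:
  CH3 → C:1 H:3
  CH(NO2) → C:1 H:1 N:1 O:2
  CH3 → C:1 H:3
Element totals:
  C: 3
  H: 7
  N: 1
  O: 2

7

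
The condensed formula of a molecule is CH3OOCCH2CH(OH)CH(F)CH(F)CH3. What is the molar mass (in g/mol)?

182.17 g/mol

Atom tally by fragment:
  CH3OOCCH2 → C:3 H:5 O:2
  CH(OH) → C:1 H:2 O:1
  CH(F) → C:1 H:1 F:1
  CH(F) → C:1 H:1 F:1
  CH3 → C:1 H:3
Element totals:
  C: 7
  H: 12
  F: 2
  O: 3
Molecular formula: C7H12F2O3.
  M = 7(12.011) + 12(1.008) + 2(18.998) + 3(15.999)
    = 84.077 + 12.096 + 37.996 + 47.997 = 182.166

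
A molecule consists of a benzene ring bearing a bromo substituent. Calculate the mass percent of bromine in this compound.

Atom tally by fragment:
  benzene ring core → C:6 H:6
  (− 1 ring H displaced by substituents)
  + Br → Br:1
Element totals:
  C: 6
  H: 5
  Br: 1
Molecular formula: C6H5Br.
Molar mass = 157.010 g/mol.
Mass from Br: 1 × 79.904 = 79.904 g/mol.
%Br = 79.904 / 157.010 × 100 = 50.89%.

50.89%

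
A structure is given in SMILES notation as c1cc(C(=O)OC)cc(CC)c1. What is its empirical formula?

Atom tally by fragment:
  benzene ring core → C:6 H:6
  (− 2 ring H displaced by substituents)
  + COOCH3 → C:2 H:3 O:2
  + C2H5 → C:2 H:5
Element totals:
  C: 10
  H: 12
  O: 2
Molecular formula: C10H12O2.
gcd of subscripts = 2; dividing each by 2:
  C: 10/2 = 5
  H: 12/2 = 6
  O: 2/2 = 1

C5H6O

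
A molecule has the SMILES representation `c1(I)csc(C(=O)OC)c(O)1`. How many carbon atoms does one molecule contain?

6

Atom tally by fragment:
  thiophene ring core → C:4 H:4 S:1
  (− 3 ring H displaced by substituents)
  + I → I:1
  + COOCH3 → C:2 H:3 O:2
  + OH → O:1 H:1
Element totals:
  C: 6
  H: 5
  I: 1
  O: 3
  S: 1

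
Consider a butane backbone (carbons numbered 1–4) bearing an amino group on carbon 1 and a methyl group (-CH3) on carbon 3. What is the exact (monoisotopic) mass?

87.1048

Atom tally by fragment:
  H2NCH2 → C:1 H:4 N:1
  CH2 → C:1 H:2
  CH(CH3) → C:2 H:4
  CH3 → C:1 H:3
Element totals:
  C: 5
  H: 13
  N: 1
Molecular formula: C5H13N.
  M = 5(12.0) + 13(1.007825) + 14.003074
    = 60.000000 + 13.101725 + 14.003074 = 87.104799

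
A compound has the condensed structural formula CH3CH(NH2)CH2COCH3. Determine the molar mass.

Atom tally by fragment:
  CH3 → C:1 H:3
  CH(NH2) → C:1 H:3 N:1
  CH2COCH3 → C:3 H:5 O:1
Element totals:
  C: 5
  H: 11
  N: 1
  O: 1
Molecular formula: C5H11NO.
  M = 5(12.011) + 11(1.008) + 14.007 + 15.999
    = 60.055 + 11.088 + 14.007 + 15.999 = 101.149

101.15 g/mol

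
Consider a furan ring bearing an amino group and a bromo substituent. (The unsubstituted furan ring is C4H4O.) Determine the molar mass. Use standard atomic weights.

161.99 g/mol

Atom tally by fragment:
  furan ring core → C:4 H:4 O:1
  (− 2 ring H displaced by substituents)
  + NH2 → N:1 H:2
  + Br → Br:1
Element totals:
  C: 4
  H: 4
  Br: 1
  N: 1
  O: 1
Molecular formula: C4H4BrNO.
  M = 4(12.011) + 4(1.008) + 79.904 + 14.007 + 15.999
    = 48.044 + 4.032 + 79.904 + 14.007 + 15.999 = 161.986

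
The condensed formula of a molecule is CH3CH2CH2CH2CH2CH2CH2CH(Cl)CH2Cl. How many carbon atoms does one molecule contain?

9

Atom tally by fragment:
  CH3 → C:1 H:3
  CH2 → C:1 H:2
  CH2 → C:1 H:2
  CH2 → C:1 H:2
  CH2 → C:1 H:2
  CH2 → C:1 H:2
  CH2 → C:1 H:2
  CH(Cl) → C:1 H:1 Cl:1
  CH2Cl → C:1 H:2 Cl:1
Element totals:
  C: 9
  H: 18
  Cl: 2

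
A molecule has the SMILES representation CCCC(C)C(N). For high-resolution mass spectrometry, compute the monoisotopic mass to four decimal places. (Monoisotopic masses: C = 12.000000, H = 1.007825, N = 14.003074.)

Atom tally by fragment:
  CH3 → C:1 H:3
  CH2 → C:1 H:2
  CH2 → C:1 H:2
  CH(CH3) → C:2 H:4
  CH2NH2 → C:1 H:4 N:1
Element totals:
  C: 6
  H: 15
  N: 1
Molecular formula: C6H15N.
  M = 6(12.0) + 15(1.007825) + 14.003074
    = 72.000000 + 15.117375 + 14.003074 = 101.120449

101.1204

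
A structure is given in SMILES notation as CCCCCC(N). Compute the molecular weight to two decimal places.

Atom tally by fragment:
  CH3 → C:1 H:3
  CH2 → C:1 H:2
  CH2 → C:1 H:2
  CH2 → C:1 H:2
  CH2 → C:1 H:2
  CH2NH2 → C:1 H:4 N:1
Element totals:
  C: 6
  H: 15
  N: 1
Molecular formula: C6H15N.
  M = 6(12.011) + 15(1.008) + 14.007
    = 72.066 + 15.120 + 14.007 = 101.193

101.19 g/mol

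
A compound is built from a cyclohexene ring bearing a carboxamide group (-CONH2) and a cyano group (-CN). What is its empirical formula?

Atom tally by fragment:
  cyclohexene ring core → C:6 H:10
  (− 2 ring H displaced by substituents)
  + CONH2 → C:1 H:2 O:1 N:1
  + CN → C:1 N:1
Element totals:
  C: 8
  H: 10
  N: 2
  O: 1
Molecular formula: C8H10N2O.
gcd of subscripts (8, 10, 2, 1) = 1, so the empirical formula equals the molecular formula.

C8H10N2O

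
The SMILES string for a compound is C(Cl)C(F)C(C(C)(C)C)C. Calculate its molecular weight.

Atom tally by fragment:
  ClCH2 → C:1 H:2 Cl:1
  CH(F) → C:1 H:1 F:1
  CH(C(CH3)3) → C:5 H:10
  CH3 → C:1 H:3
Element totals:
  C: 8
  H: 16
  Cl: 1
  F: 1
Molecular formula: C8H16ClF.
  M = 8(12.011) + 16(1.008) + 35.45 + 18.998
    = 96.088 + 16.128 + 35.450 + 18.998 = 166.664

166.66 g/mol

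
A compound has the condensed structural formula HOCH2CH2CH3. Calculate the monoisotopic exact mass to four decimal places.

Atom tally by fragment:
  HOCH2CH2 → C:2 H:5 O:1
  CH3 → C:1 H:3
Element totals:
  C: 3
  H: 8
  O: 1
Molecular formula: C3H8O.
  M = 3(12.0) + 8(1.007825) + 15.994915
    = 36.000000 + 8.062600 + 15.994915 = 60.057515

60.0575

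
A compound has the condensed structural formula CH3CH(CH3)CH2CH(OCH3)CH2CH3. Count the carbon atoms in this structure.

8

Element totals:
  C: 8
  H: 18
  O: 1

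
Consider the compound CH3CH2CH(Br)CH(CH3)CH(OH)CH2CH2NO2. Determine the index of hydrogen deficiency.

Atom tally by fragment:
  CH3 → C:1 H:3
  CH2 → C:1 H:2
  CH(Br) → C:1 H:1 Br:1
  CH(CH3) → C:2 H:4
  CH(OH) → C:1 H:2 O:1
  CH2 → C:1 H:2
  CH2NO2 → C:1 H:2 N:1 O:2
Element totals:
  C: 8
  H: 16
  Br: 1
  N: 1
  O: 3
Molecular formula: C8H16BrNO3.
DoU = (2C + 2 + N − H − X) / 2 = (2·8 + 2 + 1 − 16 − 1) / 2 = 1.

1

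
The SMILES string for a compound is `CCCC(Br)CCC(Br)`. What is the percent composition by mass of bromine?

61.94%

Atom tally by fragment:
  CH3 → C:1 H:3
  CH2 → C:1 H:2
  CH2 → C:1 H:2
  CH(Br) → C:1 H:1 Br:1
  CH2 → C:1 H:2
  CH2 → C:1 H:2
  CH2Br → C:1 H:2 Br:1
Element totals:
  C: 7
  H: 14
  Br: 2
Molecular formula: C7H14Br2.
Molar mass = 257.997 g/mol.
Mass from Br: 2 × 79.904 = 159.808 g/mol.
%Br = 159.808 / 257.997 × 100 = 61.94%.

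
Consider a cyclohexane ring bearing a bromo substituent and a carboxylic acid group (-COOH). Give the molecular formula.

C7H11BrO2

Atom tally by fragment:
  cyclohexane ring core → C:6 H:12
  (− 2 ring H displaced by substituents)
  + Br → Br:1
  + COOH → C:1 H:1 O:2
Element totals:
  C: 7
  H: 11
  Br: 1
  O: 2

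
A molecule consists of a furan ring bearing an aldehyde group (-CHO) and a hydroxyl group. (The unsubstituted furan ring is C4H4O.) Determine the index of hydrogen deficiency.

Atom tally by fragment:
  furan ring core → C:4 H:4 O:1
  (− 2 ring H displaced by substituents)
  + CHO → C:1 H:1 O:1
  + OH → O:1 H:1
Element totals:
  C: 5
  H: 4
  O: 3
Molecular formula: C5H4O3.
DoU = (2C + 2 + N − H − X) / 2 = (2·5 + 2 + 0 − 4 − 0) / 2 = 4.

4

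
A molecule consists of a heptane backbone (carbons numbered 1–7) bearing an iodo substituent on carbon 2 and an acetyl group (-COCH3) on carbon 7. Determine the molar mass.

268.14 g/mol

Atom tally by fragment:
  CH3 → C:1 H:3
  CH(I) → C:1 H:1 I:1
  CH2 → C:1 H:2
  CH2 → C:1 H:2
  CH2 → C:1 H:2
  CH2 → C:1 H:2
  CH2COCH3 → C:3 H:5 O:1
Element totals:
  C: 9
  H: 17
  I: 1
  O: 1
Molecular formula: C9H17IO.
  M = 9(12.011) + 17(1.008) + 126.904 + 15.999
    = 108.099 + 17.136 + 126.904 + 15.999 = 268.138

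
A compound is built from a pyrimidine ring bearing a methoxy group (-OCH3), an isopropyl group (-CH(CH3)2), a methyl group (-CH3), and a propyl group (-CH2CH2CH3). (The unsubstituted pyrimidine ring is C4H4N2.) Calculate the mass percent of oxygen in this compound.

Atom tally by fragment:
  pyrimidine ring core → C:4 H:4 N:2
  (− 4 ring H displaced by substituents)
  + OCH3 → C:1 H:3 O:1
  + CH(CH3)2 → C:3 H:7
  + CH3 → C:1 H:3
  + CH2CH2CH3 → C:3 H:7
Element totals:
  C: 12
  H: 20
  N: 2
  O: 1
Molecular formula: C12H20N2O.
Molar mass = 208.305 g/mol.
Mass from O: 1 × 15.999 = 15.999 g/mol.
%O = 15.999 / 208.305 × 100 = 7.68%.

7.68%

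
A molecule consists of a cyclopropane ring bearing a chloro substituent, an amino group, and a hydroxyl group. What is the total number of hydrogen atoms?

6

Atom tally by fragment:
  cyclopropane ring core → C:3 H:6
  (− 3 ring H displaced by substituents)
  + Cl → Cl:1
  + NH2 → N:1 H:2
  + OH → O:1 H:1
Element totals:
  C: 3
  H: 6
  Cl: 1
  N: 1
  O: 1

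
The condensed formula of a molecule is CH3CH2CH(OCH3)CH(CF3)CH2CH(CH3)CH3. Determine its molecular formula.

C10H19F3O

Atom tally by fragment:
  CH3 → C:1 H:3
  CH2 → C:1 H:2
  CH(OCH3) → C:2 H:4 O:1
  CH(CF3) → C:2 H:1 F:3
  CH2 → C:1 H:2
  CH(CH3) → C:2 H:4
  CH3 → C:1 H:3
Element totals:
  C: 10
  H: 19
  F: 3
  O: 1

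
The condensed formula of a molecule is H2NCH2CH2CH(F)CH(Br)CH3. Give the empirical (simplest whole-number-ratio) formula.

Atom tally by fragment:
  H2NCH2 → C:1 H:4 N:1
  CH2 → C:1 H:2
  CH(F) → C:1 H:1 F:1
  CH(Br) → C:1 H:1 Br:1
  CH3 → C:1 H:3
Element totals:
  C: 5
  H: 11
  Br: 1
  F: 1
  N: 1
Molecular formula: C5H11BrFN.
gcd of subscripts (1, 5, 1, 11, 1) = 1, so the empirical formula equals the molecular formula.

C5H11BrFN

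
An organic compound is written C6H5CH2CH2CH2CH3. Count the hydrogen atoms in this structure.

14

Element totals:
  C: 10
  H: 14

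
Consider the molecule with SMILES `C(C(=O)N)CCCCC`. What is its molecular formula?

Atom tally by fragment:
  H2NOCCH2 → C:2 H:4 O:1 N:1
  CH2 → C:1 H:2
  CH2 → C:1 H:2
  CH2 → C:1 H:2
  CH2 → C:1 H:2
  CH3 → C:1 H:3
Element totals:
  C: 7
  H: 15
  N: 1
  O: 1

C7H15NO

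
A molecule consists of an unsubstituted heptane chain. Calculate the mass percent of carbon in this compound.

Atom tally by fragment:
  CH3 → C:1 H:3
  CH2 → C:1 H:2
  CH2 → C:1 H:2
  CH2 → C:1 H:2
  CH2 → C:1 H:2
  CH2 → C:1 H:2
  CH3 → C:1 H:3
Element totals:
  C: 7
  H: 16
Molecular formula: C7H16.
Molar mass = 100.205 g/mol.
Mass from C: 7 × 12.011 = 84.077 g/mol.
%C = 84.077 / 100.205 × 100 = 83.90%.

83.90%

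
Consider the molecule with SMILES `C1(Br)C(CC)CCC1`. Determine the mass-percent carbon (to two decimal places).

Atom tally by fragment:
  cyclopentane ring core → C:5 H:10
  (− 2 ring H displaced by substituents)
  + Br → Br:1
  + C2H5 → C:2 H:5
Element totals:
  C: 7
  H: 13
  Br: 1
Molecular formula: C7H13Br.
Molar mass = 177.085 g/mol.
Mass from C: 7 × 12.011 = 84.077 g/mol.
%C = 84.077 / 177.085 × 100 = 47.48%.

47.48%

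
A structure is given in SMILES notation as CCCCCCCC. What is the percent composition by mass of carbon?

Atom tally by fragment:
  CH3 → C:1 H:3
  CH2 → C:1 H:2
  CH2 → C:1 H:2
  CH2 → C:1 H:2
  CH2 → C:1 H:2
  CH2 → C:1 H:2
  CH2 → C:1 H:2
  CH3 → C:1 H:3
Element totals:
  C: 8
  H: 18
Molecular formula: C8H18.
Molar mass = 114.232 g/mol.
Mass from C: 8 × 12.011 = 96.088 g/mol.
%C = 96.088 / 114.232 × 100 = 84.12%.

84.12%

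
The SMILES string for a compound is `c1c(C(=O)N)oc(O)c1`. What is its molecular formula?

Atom tally by fragment:
  furan ring core → C:4 H:4 O:1
  (− 2 ring H displaced by substituents)
  + CONH2 → C:1 H:2 O:1 N:1
  + OH → O:1 H:1
Element totals:
  C: 5
  H: 5
  N: 1
  O: 3

C5H5NO3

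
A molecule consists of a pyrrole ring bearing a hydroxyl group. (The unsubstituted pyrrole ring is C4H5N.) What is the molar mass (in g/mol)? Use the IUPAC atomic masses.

83.09 g/mol

Atom tally by fragment:
  pyrrole ring core → C:4 H:5 N:1
  (− 1 ring H displaced by substituents)
  + OH → O:1 H:1
Element totals:
  C: 4
  H: 5
  N: 1
  O: 1
Molecular formula: C4H5NO.
  M = 4(12.011) + 5(1.008) + 14.007 + 15.999
    = 48.044 + 5.040 + 14.007 + 15.999 = 83.090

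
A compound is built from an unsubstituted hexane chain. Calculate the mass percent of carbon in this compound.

Atom tally by fragment:
  CH3 → C:1 H:3
  CH2 → C:1 H:2
  CH2 → C:1 H:2
  CH2 → C:1 H:2
  CH2 → C:1 H:2
  CH3 → C:1 H:3
Element totals:
  C: 6
  H: 14
Molecular formula: C6H14.
Molar mass = 86.178 g/mol.
Mass from C: 6 × 12.011 = 72.066 g/mol.
%C = 72.066 / 86.178 × 100 = 83.62%.

83.62%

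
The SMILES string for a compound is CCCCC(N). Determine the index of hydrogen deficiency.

Atom tally by fragment:
  CH3 → C:1 H:3
  CH2 → C:1 H:2
  CH2 → C:1 H:2
  CH2 → C:1 H:2
  CH2NH2 → C:1 H:4 N:1
Element totals:
  C: 5
  H: 13
  N: 1
Molecular formula: C5H13N.
DoU = (2C + 2 + N − H − X) / 2 = (2·5 + 2 + 1 − 13 − 0) / 2 = 0.

0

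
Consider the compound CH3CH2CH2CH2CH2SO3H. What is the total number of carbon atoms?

Atom tally by fragment:
  CH3 → C:1 H:3
  CH2 → C:1 H:2
  CH2 → C:1 H:2
  CH2 → C:1 H:2
  CH2SO3H → C:1 H:3 S:1 O:3
Element totals:
  C: 5
  H: 12
  O: 3
  S: 1

5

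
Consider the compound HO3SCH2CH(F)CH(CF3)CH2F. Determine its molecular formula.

Atom tally by fragment:
  HO3SCH2 → C:1 H:3 S:1 O:3
  CH(F) → C:1 H:1 F:1
  CH(CF3) → C:2 H:1 F:3
  CH2F → C:1 H:2 F:1
Element totals:
  C: 5
  H: 7
  F: 5
  O: 3
  S: 1

C5H7F5O3S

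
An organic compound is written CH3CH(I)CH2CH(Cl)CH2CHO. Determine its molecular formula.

C6H10ClIO

Element totals:
  C: 6
  H: 10
  Cl: 1
  I: 1
  O: 1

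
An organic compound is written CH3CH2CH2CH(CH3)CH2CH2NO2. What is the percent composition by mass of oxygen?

Atom tally by fragment:
  CH3 → C:1 H:3
  CH2 → C:1 H:2
  CH2 → C:1 H:2
  CH(CH3) → C:2 H:4
  CH2 → C:1 H:2
  CH2NO2 → C:1 H:2 N:1 O:2
Element totals:
  C: 7
  H: 15
  N: 1
  O: 2
Molecular formula: C7H15NO2.
Molar mass = 145.202 g/mol.
Mass from O: 2 × 15.999 = 31.998 g/mol.
%O = 31.998 / 145.202 × 100 = 22.04%.

22.04%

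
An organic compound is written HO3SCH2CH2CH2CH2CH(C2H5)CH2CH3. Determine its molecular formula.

Element totals:
  C: 9
  H: 20
  O: 3
  S: 1

C9H20O3S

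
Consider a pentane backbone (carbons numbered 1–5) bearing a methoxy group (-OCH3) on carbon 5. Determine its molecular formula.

Atom tally by fragment:
  CH3 → C:1 H:3
  CH2 → C:1 H:2
  CH2 → C:1 H:2
  CH2 → C:1 H:2
  CH2OCH3 → C:2 H:5 O:1
Element totals:
  C: 6
  H: 14
  O: 1

C6H14O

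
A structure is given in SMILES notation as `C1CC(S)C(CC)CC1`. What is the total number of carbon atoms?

Atom tally by fragment:
  cyclohexane ring core → C:6 H:12
  (− 2 ring H displaced by substituents)
  + SH → S:1 H:1
  + C2H5 → C:2 H:5
Element totals:
  C: 8
  H: 16
  S: 1

8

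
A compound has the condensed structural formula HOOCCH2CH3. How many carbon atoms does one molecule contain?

3

Atom tally by fragment:
  HOOCCH2 → C:2 H:3 O:2
  CH3 → C:1 H:3
Element totals:
  C: 3
  H: 6
  O: 2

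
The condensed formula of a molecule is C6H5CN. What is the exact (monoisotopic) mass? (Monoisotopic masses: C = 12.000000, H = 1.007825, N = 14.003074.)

Atom tally by fragment:
  benzene ring core → C:6 H:6
  (− 1 ring H displaced by substituents)
  + CN → C:1 N:1
Element totals:
  C: 7
  H: 5
  N: 1
Molecular formula: C7H5N.
  M = 7(12.0) + 5(1.007825) + 14.003074
    = 84.000000 + 5.039125 + 14.003074 = 103.042199

103.0422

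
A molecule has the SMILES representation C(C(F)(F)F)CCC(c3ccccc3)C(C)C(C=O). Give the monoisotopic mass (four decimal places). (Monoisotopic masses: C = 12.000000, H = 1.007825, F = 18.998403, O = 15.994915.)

272.1388

Atom tally by fragment:
  F3CCH2 → C:2 H:2 F:3
  CH2 → C:1 H:2
  CH2 → C:1 H:2
  CH(C6H5) → C:7 H:6
  CH(CH3) → C:2 H:4
  CH2CHO → C:2 H:3 O:1
Element totals:
  C: 15
  H: 19
  F: 3
  O: 1
Molecular formula: C15H19F3O.
  M = 15(12.0) + 19(1.007825) + 3(18.998403) + 15.994915
    = 180.000000 + 19.148675 + 56.995209 + 15.994915 = 272.138799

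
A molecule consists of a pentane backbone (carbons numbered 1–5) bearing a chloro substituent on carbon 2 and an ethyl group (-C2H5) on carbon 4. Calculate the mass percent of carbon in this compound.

62.44%

Atom tally by fragment:
  CH3 → C:1 H:3
  CH(Cl) → C:1 H:1 Cl:1
  CH2 → C:1 H:2
  CH(C2H5) → C:3 H:6
  CH3 → C:1 H:3
Element totals:
  C: 7
  H: 15
  Cl: 1
Molecular formula: C7H15Cl.
Molar mass = 134.647 g/mol.
Mass from C: 7 × 12.011 = 84.077 g/mol.
%C = 84.077 / 134.647 × 100 = 62.44%.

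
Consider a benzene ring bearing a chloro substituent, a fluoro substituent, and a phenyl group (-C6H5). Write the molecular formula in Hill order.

Atom tally by fragment:
  benzene ring core → C:6 H:6
  (− 3 ring H displaced by substituents)
  + Cl → Cl:1
  + F → F:1
  + C6H5 → C:6 H:5
Element totals:
  C: 12
  H: 8
  Cl: 1
  F: 1

C12H8ClF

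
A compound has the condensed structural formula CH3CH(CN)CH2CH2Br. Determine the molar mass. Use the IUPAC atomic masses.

162.03 g/mol

Atom tally by fragment:
  CH3 → C:1 H:3
  CH(CN) → C:2 H:1 N:1
  CH2 → C:1 H:2
  CH2Br → C:1 H:2 Br:1
Element totals:
  C: 5
  H: 8
  Br: 1
  N: 1
Molecular formula: C5H8BrN.
  M = 5(12.011) + 8(1.008) + 79.904 + 14.007
    = 60.055 + 8.064 + 79.904 + 14.007 = 162.030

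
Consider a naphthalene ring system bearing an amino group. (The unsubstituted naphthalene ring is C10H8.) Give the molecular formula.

C10H9N

Atom tally by fragment:
  naphthalene ring system core → C:10 H:8
  (− 1 ring H displaced by substituents)
  + NH2 → N:1 H:2
Element totals:
  C: 10
  H: 9
  N: 1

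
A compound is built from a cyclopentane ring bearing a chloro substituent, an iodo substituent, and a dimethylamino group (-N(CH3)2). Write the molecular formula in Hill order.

C7H13ClIN

Atom tally by fragment:
  cyclopentane ring core → C:5 H:10
  (− 3 ring H displaced by substituents)
  + Cl → Cl:1
  + I → I:1
  + N(CH3)2 → N:1 C:2 H:6
Element totals:
  C: 7
  H: 13
  Cl: 1
  I: 1
  N: 1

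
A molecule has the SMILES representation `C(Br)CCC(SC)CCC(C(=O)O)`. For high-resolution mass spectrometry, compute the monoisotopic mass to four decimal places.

268.0133

Atom tally by fragment:
  BrCH2 → C:1 H:2 Br:1
  CH2 → C:1 H:2
  CH2 → C:1 H:2
  CH(SCH3) → C:2 H:4 S:1
  CH2 → C:1 H:2
  CH2 → C:1 H:2
  CH2COOH → C:2 H:3 O:2
Element totals:
  C: 9
  H: 17
  Br: 1
  O: 2
  S: 1
Molecular formula: C9H17BrO2S.
  M = 9(12.0) + 17(1.007825) + 78.918338 + 2(15.994915) + 31.972071
    = 108.000000 + 17.133025 + 78.918338 + 31.989830 + 31.972071 = 268.013264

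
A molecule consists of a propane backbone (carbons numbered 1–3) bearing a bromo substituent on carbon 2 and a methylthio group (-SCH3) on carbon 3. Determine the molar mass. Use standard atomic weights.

169.08 g/mol

Atom tally by fragment:
  CH3 → C:1 H:3
  CH(Br) → C:1 H:1 Br:1
  CH2SCH3 → C:2 H:5 S:1
Element totals:
  C: 4
  H: 9
  Br: 1
  S: 1
Molecular formula: C4H9BrS.
  M = 4(12.011) + 9(1.008) + 79.904 + 32.06
    = 48.044 + 9.072 + 79.904 + 32.060 = 169.080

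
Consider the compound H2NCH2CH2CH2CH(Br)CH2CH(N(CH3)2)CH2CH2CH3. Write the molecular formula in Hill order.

C11H25BrN2

Atom tally by fragment:
  H2NCH2 → C:1 H:4 N:1
  CH2 → C:1 H:2
  CH2 → C:1 H:2
  CH(Br) → C:1 H:1 Br:1
  CH2 → C:1 H:2
  CH(N(CH3)2) → C:3 H:7 N:1
  CH2 → C:1 H:2
  CH2 → C:1 H:2
  CH3 → C:1 H:3
Element totals:
  C: 11
  H: 25
  Br: 1
  N: 2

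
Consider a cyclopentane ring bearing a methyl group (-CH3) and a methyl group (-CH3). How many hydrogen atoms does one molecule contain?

Atom tally by fragment:
  cyclopentane ring core → C:5 H:10
  (− 2 ring H displaced by substituents)
  + CH3 → C:1 H:3
  + CH3 → C:1 H:3
Element totals:
  C: 7
  H: 14

14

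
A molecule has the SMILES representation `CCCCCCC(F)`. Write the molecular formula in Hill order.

Atom tally by fragment:
  CH3 → C:1 H:3
  CH2 → C:1 H:2
  CH2 → C:1 H:2
  CH2 → C:1 H:2
  CH2 → C:1 H:2
  CH2 → C:1 H:2
  CH2F → C:1 H:2 F:1
Element totals:
  C: 7
  H: 15
  F: 1

C7H15F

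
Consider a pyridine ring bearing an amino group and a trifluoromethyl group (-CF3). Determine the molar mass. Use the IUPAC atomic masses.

162.11 g/mol

Atom tally by fragment:
  pyridine ring core → C:5 H:5 N:1
  (− 2 ring H displaced by substituents)
  + NH2 → N:1 H:2
  + CF3 → C:1 F:3
Element totals:
  C: 6
  H: 5
  F: 3
  N: 2
Molecular formula: C6H5F3N2.
  M = 6(12.011) + 5(1.008) + 3(18.998) + 2(14.007)
    = 72.066 + 5.040 + 56.994 + 28.014 = 162.114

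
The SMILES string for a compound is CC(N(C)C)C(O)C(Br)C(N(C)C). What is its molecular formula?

Atom tally by fragment:
  CH3 → C:1 H:3
  CH(N(CH3)2) → C:3 H:7 N:1
  CH(OH) → C:1 H:2 O:1
  CH(Br) → C:1 H:1 Br:1
  CH2N(CH3)2 → C:3 H:8 N:1
Element totals:
  C: 9
  H: 21
  Br: 1
  N: 2
  O: 1

C9H21BrN2O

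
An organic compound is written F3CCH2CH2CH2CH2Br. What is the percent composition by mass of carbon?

Element totals:
  C: 5
  H: 8
  Br: 1
  F: 3
Molecular formula: C5H8BrF3.
Molar mass = 205.017 g/mol.
Mass from C: 5 × 12.011 = 60.055 g/mol.
%C = 60.055 / 205.017 × 100 = 29.29%.

29.29%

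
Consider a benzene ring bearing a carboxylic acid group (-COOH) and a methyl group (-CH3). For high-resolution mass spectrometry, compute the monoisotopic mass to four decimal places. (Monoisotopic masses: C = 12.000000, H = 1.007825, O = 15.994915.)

Atom tally by fragment:
  benzene ring core → C:6 H:6
  (− 2 ring H displaced by substituents)
  + COOH → C:1 H:1 O:2
  + CH3 → C:1 H:3
Element totals:
  C: 8
  H: 8
  O: 2
Molecular formula: C8H8O2.
  M = 8(12.0) + 8(1.007825) + 2(15.994915)
    = 96.000000 + 8.062600 + 31.989830 = 136.052430

136.0524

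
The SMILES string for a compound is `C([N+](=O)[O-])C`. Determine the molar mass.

Atom tally by fragment:
  O2NCH2 → C:1 H:2 N:1 O:2
  CH3 → C:1 H:3
Element totals:
  C: 2
  H: 5
  N: 1
  O: 2
Molecular formula: C2H5NO2.
  M = 2(12.011) + 5(1.008) + 14.007 + 2(15.999)
    = 24.022 + 5.040 + 14.007 + 31.998 = 75.067

75.07 g/mol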